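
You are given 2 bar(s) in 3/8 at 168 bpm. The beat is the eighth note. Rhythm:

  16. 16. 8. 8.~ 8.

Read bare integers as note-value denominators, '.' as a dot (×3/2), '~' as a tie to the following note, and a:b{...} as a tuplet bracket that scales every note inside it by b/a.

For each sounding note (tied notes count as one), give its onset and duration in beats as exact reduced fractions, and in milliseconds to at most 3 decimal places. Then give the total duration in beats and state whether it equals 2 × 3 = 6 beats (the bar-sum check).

1) 0.0ms=0b +267.857ms=3/4b
2) 267.857ms=3/4b +267.857ms=3/4b
3) 535.714ms=3/2b +535.714ms=3/2b
4) 1071.429ms=3b +1071.429ms=3b
Σ=6b of 6 (168bpm 3/8) — PASS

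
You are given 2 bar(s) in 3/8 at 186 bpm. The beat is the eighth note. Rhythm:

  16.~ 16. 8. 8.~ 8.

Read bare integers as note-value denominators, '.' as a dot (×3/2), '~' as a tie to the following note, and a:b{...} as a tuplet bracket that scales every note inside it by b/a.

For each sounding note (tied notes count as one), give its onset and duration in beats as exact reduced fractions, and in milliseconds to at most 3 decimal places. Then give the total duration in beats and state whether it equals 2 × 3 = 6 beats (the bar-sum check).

1) 0.0ms=0b +483.871ms=3/2b
2) 483.871ms=3/2b +483.871ms=3/2b
3) 967.742ms=3b +967.742ms=3b
Σ=6b of 6 (186bpm 3/8) — PASS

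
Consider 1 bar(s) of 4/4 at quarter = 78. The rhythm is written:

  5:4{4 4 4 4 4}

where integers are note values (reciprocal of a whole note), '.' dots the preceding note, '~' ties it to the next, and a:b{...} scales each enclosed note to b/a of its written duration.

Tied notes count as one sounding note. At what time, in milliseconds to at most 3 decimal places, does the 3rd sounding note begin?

1. 0.0ms @ 0 + 615.385ms (4/5)
2. 615.385ms @ 4/5 + 615.385ms (4/5)
3. 1230.769ms @ 8/5 + 615.385ms (4/5)
4. 1846.154ms @ 12/5 + 615.385ms (4/5)
5. 2461.538ms @ 16/5 + 615.385ms (4/5)

note 3 onset = 8/5b = 1230.769ms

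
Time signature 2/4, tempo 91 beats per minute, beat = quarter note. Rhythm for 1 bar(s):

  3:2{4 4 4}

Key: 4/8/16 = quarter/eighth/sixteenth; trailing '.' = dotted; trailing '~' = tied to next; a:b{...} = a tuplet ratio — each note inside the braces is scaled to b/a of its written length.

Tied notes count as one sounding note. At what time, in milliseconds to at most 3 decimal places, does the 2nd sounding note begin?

note 2 onset = 2/3b = 439.56ms

1. 0.0ms @ 0 + 439.56ms (2/3)
2. 439.56ms @ 2/3 + 439.56ms (2/3)
3. 879.121ms @ 4/3 + 439.56ms (2/3)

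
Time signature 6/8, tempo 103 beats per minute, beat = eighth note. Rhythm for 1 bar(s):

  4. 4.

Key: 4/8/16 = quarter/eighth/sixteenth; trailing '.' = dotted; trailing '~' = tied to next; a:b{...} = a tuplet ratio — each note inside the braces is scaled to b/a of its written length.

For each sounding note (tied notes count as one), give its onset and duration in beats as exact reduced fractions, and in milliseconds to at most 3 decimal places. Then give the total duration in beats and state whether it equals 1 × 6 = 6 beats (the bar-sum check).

1) 0.0ms=0b +1747.573ms=3b
2) 1747.573ms=3b +1747.573ms=3b
Σ=6b of 6 (103bpm 6/8) — PASS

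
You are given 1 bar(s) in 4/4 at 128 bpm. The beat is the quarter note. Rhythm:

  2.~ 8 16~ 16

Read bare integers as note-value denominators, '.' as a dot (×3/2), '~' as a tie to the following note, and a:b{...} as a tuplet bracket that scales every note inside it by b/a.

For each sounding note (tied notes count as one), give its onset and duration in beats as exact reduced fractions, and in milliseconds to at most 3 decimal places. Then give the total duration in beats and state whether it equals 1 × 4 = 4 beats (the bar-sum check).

1) 0.0ms=0b +1640.625ms=7/2b
2) 1640.625ms=7/2b +234.375ms=1/2b
Σ=4b of 4 (128bpm 4/4) — PASS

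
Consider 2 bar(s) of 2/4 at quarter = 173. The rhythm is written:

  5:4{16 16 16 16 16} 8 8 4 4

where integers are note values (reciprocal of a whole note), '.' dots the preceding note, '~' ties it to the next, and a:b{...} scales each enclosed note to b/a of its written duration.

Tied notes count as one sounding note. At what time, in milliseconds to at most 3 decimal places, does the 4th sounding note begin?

note 4 onset = 3/5b = 208.092ms

1. 0.0ms @ 0 + 69.364ms (1/5)
2. 69.364ms @ 1/5 + 69.364ms (1/5)
3. 138.728ms @ 2/5 + 69.364ms (1/5)
4. 208.092ms @ 3/5 + 69.364ms (1/5)
5. 277.457ms @ 4/5 + 69.364ms (1/5)
6. 346.821ms @ 1 + 173.41ms (1/2)
7. 520.231ms @ 3/2 + 173.41ms (1/2)
8. 693.642ms @ 2 + 346.821ms (1)
9. 1040.462ms @ 3 + 346.821ms (1)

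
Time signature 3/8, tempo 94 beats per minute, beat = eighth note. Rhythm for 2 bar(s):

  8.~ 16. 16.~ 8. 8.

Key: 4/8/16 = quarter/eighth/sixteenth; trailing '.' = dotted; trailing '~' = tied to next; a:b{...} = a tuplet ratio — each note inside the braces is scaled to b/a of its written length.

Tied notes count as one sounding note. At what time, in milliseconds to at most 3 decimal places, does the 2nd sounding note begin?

note 2 onset = 9/4b = 1436.17ms

1. 0.0ms @ 0 + 1436.17ms (9/4)
2. 1436.17ms @ 9/4 + 1436.17ms (9/4)
3. 2872.34ms @ 9/2 + 957.447ms (3/2)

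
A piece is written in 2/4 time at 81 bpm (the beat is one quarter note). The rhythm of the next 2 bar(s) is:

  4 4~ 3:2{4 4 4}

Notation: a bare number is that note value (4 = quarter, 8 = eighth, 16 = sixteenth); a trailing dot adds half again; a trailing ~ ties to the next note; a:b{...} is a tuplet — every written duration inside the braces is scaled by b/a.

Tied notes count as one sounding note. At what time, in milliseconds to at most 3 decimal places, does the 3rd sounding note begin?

1. 0.0ms @ 0 + 740.741ms (1)
2. 740.741ms @ 1 + 1234.568ms (5/3)
3. 1975.309ms @ 8/3 + 493.827ms (2/3)
4. 2469.136ms @ 10/3 + 493.827ms (2/3)

note 3 onset = 8/3b = 1975.309ms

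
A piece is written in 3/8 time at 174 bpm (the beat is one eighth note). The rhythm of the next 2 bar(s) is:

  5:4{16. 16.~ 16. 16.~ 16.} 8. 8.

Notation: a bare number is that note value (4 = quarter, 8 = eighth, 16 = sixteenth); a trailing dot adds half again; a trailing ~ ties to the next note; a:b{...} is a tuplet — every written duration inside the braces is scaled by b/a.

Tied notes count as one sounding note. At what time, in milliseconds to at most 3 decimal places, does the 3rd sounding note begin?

1. 0.0ms @ 0 + 206.897ms (3/5)
2. 206.897ms @ 3/5 + 413.793ms (6/5)
3. 620.69ms @ 9/5 + 413.793ms (6/5)
4. 1034.483ms @ 3 + 517.241ms (3/2)
5. 1551.724ms @ 9/2 + 517.241ms (3/2)

note 3 onset = 9/5b = 620.69ms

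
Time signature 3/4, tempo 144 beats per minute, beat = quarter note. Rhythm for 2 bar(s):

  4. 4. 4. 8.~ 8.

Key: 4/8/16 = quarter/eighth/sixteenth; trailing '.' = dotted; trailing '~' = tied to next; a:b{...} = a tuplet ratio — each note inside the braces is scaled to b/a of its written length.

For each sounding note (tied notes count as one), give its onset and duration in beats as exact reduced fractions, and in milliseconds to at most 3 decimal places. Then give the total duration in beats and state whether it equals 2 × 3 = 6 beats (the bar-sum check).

1) 0.0ms=0b +625.0ms=3/2b
2) 625.0ms=3/2b +625.0ms=3/2b
3) 1250.0ms=3b +625.0ms=3/2b
4) 1875.0ms=9/2b +625.0ms=3/2b
Σ=6b of 6 (144bpm 3/4) — PASS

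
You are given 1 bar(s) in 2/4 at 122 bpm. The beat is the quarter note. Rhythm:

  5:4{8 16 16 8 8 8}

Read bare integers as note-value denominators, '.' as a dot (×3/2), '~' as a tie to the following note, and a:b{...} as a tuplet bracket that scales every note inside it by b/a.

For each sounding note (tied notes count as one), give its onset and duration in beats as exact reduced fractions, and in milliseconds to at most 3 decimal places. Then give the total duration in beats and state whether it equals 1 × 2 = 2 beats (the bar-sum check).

1) 0.0ms=0b +196.721ms=2/5b
2) 196.721ms=2/5b +98.361ms=1/5b
3) 295.082ms=3/5b +98.361ms=1/5b
4) 393.443ms=4/5b +196.721ms=2/5b
5) 590.164ms=6/5b +196.721ms=2/5b
6) 786.885ms=8/5b +196.721ms=2/5b
Σ=2b of 2 (122bpm 2/4) — PASS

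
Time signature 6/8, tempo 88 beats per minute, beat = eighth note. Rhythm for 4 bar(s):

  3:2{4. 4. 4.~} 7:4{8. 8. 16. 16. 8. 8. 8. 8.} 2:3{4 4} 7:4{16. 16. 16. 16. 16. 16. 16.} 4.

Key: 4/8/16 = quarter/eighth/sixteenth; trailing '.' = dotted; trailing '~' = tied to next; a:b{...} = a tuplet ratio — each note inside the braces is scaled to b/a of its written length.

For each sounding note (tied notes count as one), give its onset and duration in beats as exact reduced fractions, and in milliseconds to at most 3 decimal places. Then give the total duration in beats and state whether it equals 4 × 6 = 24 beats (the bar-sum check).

1) 0.0ms=0b +1363.636ms=2b
2) 1363.636ms=2b +1363.636ms=2b
3) 2727.273ms=4b +1948.052ms=20/7b
4) 4675.325ms=48/7b +584.416ms=6/7b
5) 5259.74ms=54/7b +292.208ms=3/7b
6) 5551.948ms=57/7b +292.208ms=3/7b
7) 5844.156ms=60/7b +584.416ms=6/7b
8) 6428.571ms=66/7b +584.416ms=6/7b
9) 7012.987ms=72/7b +584.416ms=6/7b
10) 7597.403ms=78/7b +584.416ms=6/7b
11) 8181.818ms=12b +2045.455ms=3b
12) 10227.273ms=15b +2045.455ms=3b
13) 12272.727ms=18b +292.208ms=3/7b
14) 12564.935ms=129/7b +292.208ms=3/7b
15) 12857.143ms=132/7b +292.208ms=3/7b
16) 13149.351ms=135/7b +292.208ms=3/7b
17) 13441.558ms=138/7b +292.208ms=3/7b
18) 13733.766ms=141/7b +292.208ms=3/7b
19) 14025.974ms=144/7b +292.208ms=3/7b
20) 14318.182ms=21b +2045.455ms=3b
Σ=24b of 24 (88bpm 6/8) — PASS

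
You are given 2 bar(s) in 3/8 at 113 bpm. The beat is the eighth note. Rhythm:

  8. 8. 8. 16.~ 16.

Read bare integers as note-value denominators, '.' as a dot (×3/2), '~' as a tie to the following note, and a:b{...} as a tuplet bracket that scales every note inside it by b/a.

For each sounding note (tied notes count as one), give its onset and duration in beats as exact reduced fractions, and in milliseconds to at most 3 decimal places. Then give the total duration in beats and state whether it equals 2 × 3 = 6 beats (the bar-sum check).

1) 0.0ms=0b +796.46ms=3/2b
2) 796.46ms=3/2b +796.46ms=3/2b
3) 1592.92ms=3b +796.46ms=3/2b
4) 2389.381ms=9/2b +796.46ms=3/2b
Σ=6b of 6 (113bpm 3/8) — PASS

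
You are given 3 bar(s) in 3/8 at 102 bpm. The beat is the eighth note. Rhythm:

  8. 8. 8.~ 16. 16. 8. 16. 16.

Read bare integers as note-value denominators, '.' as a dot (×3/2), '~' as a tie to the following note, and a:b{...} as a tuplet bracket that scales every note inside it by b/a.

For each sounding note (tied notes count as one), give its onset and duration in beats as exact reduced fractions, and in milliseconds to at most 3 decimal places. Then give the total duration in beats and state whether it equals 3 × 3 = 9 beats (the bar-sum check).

1) 0.0ms=0b +882.353ms=3/2b
2) 882.353ms=3/2b +882.353ms=3/2b
3) 1764.706ms=3b +1323.529ms=9/4b
4) 3088.235ms=21/4b +441.176ms=3/4b
5) 3529.412ms=6b +882.353ms=3/2b
6) 4411.765ms=15/2b +441.176ms=3/4b
7) 4852.941ms=33/4b +441.176ms=3/4b
Σ=9b of 9 (102bpm 3/8) — PASS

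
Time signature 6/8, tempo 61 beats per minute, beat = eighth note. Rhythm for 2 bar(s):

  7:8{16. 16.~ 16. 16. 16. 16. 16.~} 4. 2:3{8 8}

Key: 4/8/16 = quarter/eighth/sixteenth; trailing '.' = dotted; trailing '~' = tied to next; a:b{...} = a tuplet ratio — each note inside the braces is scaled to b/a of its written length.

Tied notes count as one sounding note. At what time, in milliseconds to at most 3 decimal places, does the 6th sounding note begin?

note 6 onset = 36/7b = 5058.548ms

1. 0.0ms @ 0 + 843.091ms (6/7)
2. 843.091ms @ 6/7 + 1686.183ms (12/7)
3. 2529.274ms @ 18/7 + 843.091ms (6/7)
4. 3372.365ms @ 24/7 + 843.091ms (6/7)
5. 4215.457ms @ 30/7 + 843.091ms (6/7)
6. 5058.548ms @ 36/7 + 3793.911ms (27/7)
7. 8852.459ms @ 9 + 1475.41ms (3/2)
8. 10327.869ms @ 21/2 + 1475.41ms (3/2)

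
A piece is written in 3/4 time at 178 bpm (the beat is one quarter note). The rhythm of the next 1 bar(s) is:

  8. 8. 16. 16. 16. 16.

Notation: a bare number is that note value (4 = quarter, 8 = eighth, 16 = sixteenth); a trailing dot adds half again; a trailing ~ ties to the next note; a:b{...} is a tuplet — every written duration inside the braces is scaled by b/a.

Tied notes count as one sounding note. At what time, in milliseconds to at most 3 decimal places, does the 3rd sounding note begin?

1. 0.0ms @ 0 + 252.809ms (3/4)
2. 252.809ms @ 3/4 + 252.809ms (3/4)
3. 505.618ms @ 3/2 + 126.404ms (3/8)
4. 632.022ms @ 15/8 + 126.404ms (3/8)
5. 758.427ms @ 9/4 + 126.404ms (3/8)
6. 884.831ms @ 21/8 + 126.404ms (3/8)

note 3 onset = 3/2b = 505.618ms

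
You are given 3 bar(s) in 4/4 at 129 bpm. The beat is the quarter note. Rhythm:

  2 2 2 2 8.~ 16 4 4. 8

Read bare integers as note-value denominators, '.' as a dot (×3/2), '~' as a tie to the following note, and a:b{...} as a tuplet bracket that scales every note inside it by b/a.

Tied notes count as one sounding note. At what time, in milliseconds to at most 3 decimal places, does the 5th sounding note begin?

note 5 onset = 8b = 3720.93ms

1. 0.0ms @ 0 + 930.233ms (2)
2. 930.233ms @ 2 + 930.233ms (2)
3. 1860.465ms @ 4 + 930.233ms (2)
4. 2790.698ms @ 6 + 930.233ms (2)
5. 3720.93ms @ 8 + 465.116ms (1)
6. 4186.047ms @ 9 + 465.116ms (1)
7. 4651.163ms @ 10 + 697.674ms (3/2)
8. 5348.837ms @ 23/2 + 232.558ms (1/2)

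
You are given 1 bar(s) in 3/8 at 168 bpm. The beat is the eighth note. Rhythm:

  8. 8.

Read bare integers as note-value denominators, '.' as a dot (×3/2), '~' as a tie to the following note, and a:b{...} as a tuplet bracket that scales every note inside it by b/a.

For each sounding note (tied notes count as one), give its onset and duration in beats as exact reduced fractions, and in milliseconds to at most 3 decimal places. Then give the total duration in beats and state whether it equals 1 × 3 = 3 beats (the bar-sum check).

1) 0.0ms=0b +535.714ms=3/2b
2) 535.714ms=3/2b +535.714ms=3/2b
Σ=3b of 3 (168bpm 3/8) — PASS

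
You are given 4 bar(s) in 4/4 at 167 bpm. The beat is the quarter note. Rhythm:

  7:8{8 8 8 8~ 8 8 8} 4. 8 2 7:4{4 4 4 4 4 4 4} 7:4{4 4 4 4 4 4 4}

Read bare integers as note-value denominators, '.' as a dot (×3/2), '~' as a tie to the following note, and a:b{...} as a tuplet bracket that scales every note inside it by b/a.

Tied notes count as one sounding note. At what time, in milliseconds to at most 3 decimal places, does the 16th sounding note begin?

1. 0.0ms @ 0 + 205.304ms (4/7)
2. 205.304ms @ 4/7 + 205.304ms (4/7)
3. 410.607ms @ 8/7 + 205.304ms (4/7)
4. 615.911ms @ 12/7 + 410.607ms (8/7)
5. 1026.518ms @ 20/7 + 205.304ms (4/7)
6. 1231.822ms @ 24/7 + 205.304ms (4/7)
7. 1437.126ms @ 4 + 538.922ms (3/2)
8. 1976.048ms @ 11/2 + 179.641ms (1/2)
9. 2155.689ms @ 6 + 718.563ms (2)
10. 2874.251ms @ 8 + 205.304ms (4/7)
11. 3079.555ms @ 60/7 + 205.304ms (4/7)
12. 3284.859ms @ 64/7 + 205.304ms (4/7)
13. 3490.163ms @ 68/7 + 205.304ms (4/7)
14. 3695.466ms @ 72/7 + 205.304ms (4/7)
15. 3900.77ms @ 76/7 + 205.304ms (4/7)
16. 4106.074ms @ 80/7 + 205.304ms (4/7)
17. 4311.377ms @ 12 + 205.304ms (4/7)
18. 4516.681ms @ 88/7 + 205.304ms (4/7)
19. 4721.985ms @ 92/7 + 205.304ms (4/7)
20. 4927.288ms @ 96/7 + 205.304ms (4/7)
21. 5132.592ms @ 100/7 + 205.304ms (4/7)
22. 5337.896ms @ 104/7 + 205.304ms (4/7)
23. 5543.199ms @ 108/7 + 205.304ms (4/7)

note 16 onset = 80/7b = 4106.074ms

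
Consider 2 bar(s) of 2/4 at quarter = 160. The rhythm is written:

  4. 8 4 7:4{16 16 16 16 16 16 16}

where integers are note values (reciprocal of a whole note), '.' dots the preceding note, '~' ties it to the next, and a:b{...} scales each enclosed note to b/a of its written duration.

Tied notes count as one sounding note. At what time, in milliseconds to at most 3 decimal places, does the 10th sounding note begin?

1. 0.0ms @ 0 + 562.5ms (3/2)
2. 562.5ms @ 3/2 + 187.5ms (1/2)
3. 750.0ms @ 2 + 375.0ms (1)
4. 1125.0ms @ 3 + 53.571ms (1/7)
5. 1178.571ms @ 22/7 + 53.571ms (1/7)
6. 1232.143ms @ 23/7 + 53.571ms (1/7)
7. 1285.714ms @ 24/7 + 53.571ms (1/7)
8. 1339.286ms @ 25/7 + 53.571ms (1/7)
9. 1392.857ms @ 26/7 + 53.571ms (1/7)
10. 1446.429ms @ 27/7 + 53.571ms (1/7)

note 10 onset = 27/7b = 1446.429ms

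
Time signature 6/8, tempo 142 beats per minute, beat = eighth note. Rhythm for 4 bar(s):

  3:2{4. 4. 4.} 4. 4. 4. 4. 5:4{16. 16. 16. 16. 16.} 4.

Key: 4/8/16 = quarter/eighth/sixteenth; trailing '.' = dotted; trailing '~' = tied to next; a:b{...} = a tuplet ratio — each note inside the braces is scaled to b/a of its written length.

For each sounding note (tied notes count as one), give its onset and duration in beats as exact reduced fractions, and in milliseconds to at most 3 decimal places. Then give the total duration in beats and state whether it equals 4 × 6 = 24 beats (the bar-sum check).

1) 0.0ms=0b +845.07ms=2b
2) 845.07ms=2b +845.07ms=2b
3) 1690.141ms=4b +845.07ms=2b
4) 2535.211ms=6b +1267.606ms=3b
5) 3802.817ms=9b +1267.606ms=3b
6) 5070.423ms=12b +1267.606ms=3b
7) 6338.028ms=15b +1267.606ms=3b
8) 7605.634ms=18b +253.521ms=3/5b
9) 7859.155ms=93/5b +253.521ms=3/5b
10) 8112.676ms=96/5b +253.521ms=3/5b
11) 8366.197ms=99/5b +253.521ms=3/5b
12) 8619.718ms=102/5b +253.521ms=3/5b
13) 8873.239ms=21b +1267.606ms=3b
Σ=24b of 24 (142bpm 6/8) — PASS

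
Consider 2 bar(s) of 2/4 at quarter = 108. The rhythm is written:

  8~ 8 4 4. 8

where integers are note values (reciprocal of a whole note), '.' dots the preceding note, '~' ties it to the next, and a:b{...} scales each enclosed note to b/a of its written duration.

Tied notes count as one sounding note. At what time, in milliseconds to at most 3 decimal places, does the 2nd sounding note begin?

note 2 onset = 1b = 555.556ms

1. 0.0ms @ 0 + 555.556ms (1)
2. 555.556ms @ 1 + 555.556ms (1)
3. 1111.111ms @ 2 + 833.333ms (3/2)
4. 1944.444ms @ 7/2 + 277.778ms (1/2)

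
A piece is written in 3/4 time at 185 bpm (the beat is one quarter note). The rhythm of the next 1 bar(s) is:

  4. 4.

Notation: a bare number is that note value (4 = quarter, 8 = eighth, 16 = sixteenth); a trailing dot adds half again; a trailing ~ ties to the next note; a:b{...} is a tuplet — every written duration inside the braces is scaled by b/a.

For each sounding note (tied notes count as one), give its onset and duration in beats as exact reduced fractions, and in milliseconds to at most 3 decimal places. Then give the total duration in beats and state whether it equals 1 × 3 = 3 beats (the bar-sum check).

1) 0.0ms=0b +486.486ms=3/2b
2) 486.486ms=3/2b +486.486ms=3/2b
Σ=3b of 3 (185bpm 3/4) — PASS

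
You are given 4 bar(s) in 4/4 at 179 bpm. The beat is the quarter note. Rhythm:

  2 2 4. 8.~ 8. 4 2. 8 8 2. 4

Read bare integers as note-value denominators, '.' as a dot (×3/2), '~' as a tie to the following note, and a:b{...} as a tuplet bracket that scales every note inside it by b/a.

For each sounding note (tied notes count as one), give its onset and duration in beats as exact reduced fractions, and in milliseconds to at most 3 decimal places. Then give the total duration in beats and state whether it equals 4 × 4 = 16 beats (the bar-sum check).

1) 0.0ms=0b +670.391ms=2b
2) 670.391ms=2b +670.391ms=2b
3) 1340.782ms=4b +502.793ms=3/2b
4) 1843.575ms=11/2b +502.793ms=3/2b
5) 2346.369ms=7b +335.196ms=1b
6) 2681.564ms=8b +1005.587ms=3b
7) 3687.151ms=11b +167.598ms=1/2b
8) 3854.749ms=23/2b +167.598ms=1/2b
9) 4022.346ms=12b +1005.587ms=3b
10) 5027.933ms=15b +335.196ms=1b
Σ=16b of 16 (179bpm 4/4) — PASS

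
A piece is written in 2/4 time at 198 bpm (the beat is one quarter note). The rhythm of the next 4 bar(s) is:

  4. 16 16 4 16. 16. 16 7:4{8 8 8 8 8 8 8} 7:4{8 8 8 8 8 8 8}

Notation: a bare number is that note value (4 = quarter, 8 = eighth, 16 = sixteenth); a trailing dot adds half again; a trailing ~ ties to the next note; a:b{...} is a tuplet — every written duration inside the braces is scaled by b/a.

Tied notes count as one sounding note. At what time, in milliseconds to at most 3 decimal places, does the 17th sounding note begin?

note 17 onset = 46/7b = 1991.342ms

1. 0.0ms @ 0 + 454.545ms (3/2)
2. 454.545ms @ 3/2 + 75.758ms (1/4)
3. 530.303ms @ 7/4 + 75.758ms (1/4)
4. 606.061ms @ 2 + 303.03ms (1)
5. 909.091ms @ 3 + 113.636ms (3/8)
6. 1022.727ms @ 27/8 + 113.636ms (3/8)
7. 1136.364ms @ 15/4 + 75.758ms (1/4)
8. 1212.121ms @ 4 + 86.58ms (2/7)
9. 1298.701ms @ 30/7 + 86.58ms (2/7)
10. 1385.281ms @ 32/7 + 86.58ms (2/7)
11. 1471.861ms @ 34/7 + 86.58ms (2/7)
12. 1558.442ms @ 36/7 + 86.58ms (2/7)
13. 1645.022ms @ 38/7 + 86.58ms (2/7)
14. 1731.602ms @ 40/7 + 86.58ms (2/7)
15. 1818.182ms @ 6 + 86.58ms (2/7)
16. 1904.762ms @ 44/7 + 86.58ms (2/7)
17. 1991.342ms @ 46/7 + 86.58ms (2/7)
18. 2077.922ms @ 48/7 + 86.58ms (2/7)
19. 2164.502ms @ 50/7 + 86.58ms (2/7)
20. 2251.082ms @ 52/7 + 86.58ms (2/7)
21. 2337.662ms @ 54/7 + 86.58ms (2/7)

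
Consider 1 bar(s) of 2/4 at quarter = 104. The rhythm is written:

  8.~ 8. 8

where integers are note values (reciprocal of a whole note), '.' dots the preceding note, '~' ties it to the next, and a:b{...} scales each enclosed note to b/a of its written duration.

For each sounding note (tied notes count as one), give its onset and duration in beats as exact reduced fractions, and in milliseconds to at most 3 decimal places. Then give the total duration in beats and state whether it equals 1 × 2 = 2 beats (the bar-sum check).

1) 0.0ms=0b +865.385ms=3/2b
2) 865.385ms=3/2b +288.462ms=1/2b
Σ=2b of 2 (104bpm 2/4) — PASS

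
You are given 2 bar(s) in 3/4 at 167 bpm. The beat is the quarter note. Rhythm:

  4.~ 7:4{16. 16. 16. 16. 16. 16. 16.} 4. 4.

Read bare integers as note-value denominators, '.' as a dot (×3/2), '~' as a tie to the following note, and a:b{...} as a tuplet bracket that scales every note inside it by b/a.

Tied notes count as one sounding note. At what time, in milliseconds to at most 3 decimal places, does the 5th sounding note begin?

1. 0.0ms @ 0 + 615.911ms (12/7)
2. 615.911ms @ 12/7 + 76.989ms (3/14)
3. 692.9ms @ 27/14 + 76.989ms (3/14)
4. 769.889ms @ 15/7 + 76.989ms (3/14)
5. 846.878ms @ 33/14 + 76.989ms (3/14)
6. 923.867ms @ 18/7 + 76.989ms (3/14)
7. 1000.855ms @ 39/14 + 76.989ms (3/14)
8. 1077.844ms @ 3 + 538.922ms (3/2)
9. 1616.766ms @ 9/2 + 538.922ms (3/2)

note 5 onset = 33/14b = 846.878ms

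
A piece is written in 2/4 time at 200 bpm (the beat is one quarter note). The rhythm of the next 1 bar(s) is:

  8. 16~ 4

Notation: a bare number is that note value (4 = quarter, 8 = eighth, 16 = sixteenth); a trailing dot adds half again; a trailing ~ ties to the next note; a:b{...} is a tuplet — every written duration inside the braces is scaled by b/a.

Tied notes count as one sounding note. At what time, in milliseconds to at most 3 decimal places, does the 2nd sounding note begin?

1. 0.0ms @ 0 + 225.0ms (3/4)
2. 225.0ms @ 3/4 + 375.0ms (5/4)

note 2 onset = 3/4b = 225.0ms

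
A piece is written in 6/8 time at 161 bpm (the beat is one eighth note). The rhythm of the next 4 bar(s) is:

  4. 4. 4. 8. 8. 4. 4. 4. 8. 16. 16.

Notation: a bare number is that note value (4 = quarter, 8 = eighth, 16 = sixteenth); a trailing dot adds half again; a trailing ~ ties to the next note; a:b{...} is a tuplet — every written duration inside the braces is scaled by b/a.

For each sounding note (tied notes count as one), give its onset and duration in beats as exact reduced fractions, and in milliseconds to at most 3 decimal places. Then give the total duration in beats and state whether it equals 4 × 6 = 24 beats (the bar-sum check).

1) 0.0ms=0b +1118.012ms=3b
2) 1118.012ms=3b +1118.012ms=3b
3) 2236.025ms=6b +1118.012ms=3b
4) 3354.037ms=9b +559.006ms=3/2b
5) 3913.043ms=21/2b +559.006ms=3/2b
6) 4472.05ms=12b +1118.012ms=3b
7) 5590.062ms=15b +1118.012ms=3b
8) 6708.075ms=18b +1118.012ms=3b
9) 7826.087ms=21b +559.006ms=3/2b
10) 8385.093ms=45/2b +279.503ms=3/4b
11) 8664.596ms=93/4b +279.503ms=3/4b
Σ=24b of 24 (161bpm 6/8) — PASS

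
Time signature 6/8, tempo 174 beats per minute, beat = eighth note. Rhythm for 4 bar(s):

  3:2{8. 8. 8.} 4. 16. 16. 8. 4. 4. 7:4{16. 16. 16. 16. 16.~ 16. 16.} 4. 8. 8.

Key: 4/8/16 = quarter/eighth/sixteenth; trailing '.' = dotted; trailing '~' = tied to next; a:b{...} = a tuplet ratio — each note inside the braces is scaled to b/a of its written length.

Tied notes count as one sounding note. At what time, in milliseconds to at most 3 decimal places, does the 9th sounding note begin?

note 9 onset = 12b = 4137.931ms

1. 0.0ms @ 0 + 344.828ms (1)
2. 344.828ms @ 1 + 344.828ms (1)
3. 689.655ms @ 2 + 344.828ms (1)
4. 1034.483ms @ 3 + 1034.483ms (3)
5. 2068.966ms @ 6 + 258.621ms (3/4)
6. 2327.586ms @ 27/4 + 258.621ms (3/4)
7. 2586.207ms @ 15/2 + 517.241ms (3/2)
8. 3103.448ms @ 9 + 1034.483ms (3)
9. 4137.931ms @ 12 + 1034.483ms (3)
10. 5172.414ms @ 15 + 147.783ms (3/7)
11. 5320.197ms @ 108/7 + 147.783ms (3/7)
12. 5467.98ms @ 111/7 + 147.783ms (3/7)
13. 5615.764ms @ 114/7 + 147.783ms (3/7)
14. 5763.547ms @ 117/7 + 295.567ms (6/7)
15. 6059.113ms @ 123/7 + 147.783ms (3/7)
16. 6206.897ms @ 18 + 1034.483ms (3)
17. 7241.379ms @ 21 + 517.241ms (3/2)
18. 7758.621ms @ 45/2 + 517.241ms (3/2)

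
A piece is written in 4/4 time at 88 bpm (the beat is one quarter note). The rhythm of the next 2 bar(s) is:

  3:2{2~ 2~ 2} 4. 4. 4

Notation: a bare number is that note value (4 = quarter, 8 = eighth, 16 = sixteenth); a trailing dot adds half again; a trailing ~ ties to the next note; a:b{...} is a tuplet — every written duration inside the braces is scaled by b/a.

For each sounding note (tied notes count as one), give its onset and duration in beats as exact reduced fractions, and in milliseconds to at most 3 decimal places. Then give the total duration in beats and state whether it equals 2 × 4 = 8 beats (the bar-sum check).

1) 0.0ms=0b +2727.273ms=4b
2) 2727.273ms=4b +1022.727ms=3/2b
3) 3750.0ms=11/2b +1022.727ms=3/2b
4) 4772.727ms=7b +681.818ms=1b
Σ=8b of 8 (88bpm 4/4) — PASS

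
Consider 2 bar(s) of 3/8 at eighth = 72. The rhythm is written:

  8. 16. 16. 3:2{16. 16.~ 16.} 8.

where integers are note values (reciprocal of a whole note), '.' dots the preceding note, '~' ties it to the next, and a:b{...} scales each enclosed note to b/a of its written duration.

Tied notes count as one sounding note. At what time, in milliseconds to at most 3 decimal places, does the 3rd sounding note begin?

note 3 onset = 9/4b = 1875.0ms

1. 0.0ms @ 0 + 1250.0ms (3/2)
2. 1250.0ms @ 3/2 + 625.0ms (3/4)
3. 1875.0ms @ 9/4 + 625.0ms (3/4)
4. 2500.0ms @ 3 + 416.667ms (1/2)
5. 2916.667ms @ 7/2 + 833.333ms (1)
6. 3750.0ms @ 9/2 + 1250.0ms (3/2)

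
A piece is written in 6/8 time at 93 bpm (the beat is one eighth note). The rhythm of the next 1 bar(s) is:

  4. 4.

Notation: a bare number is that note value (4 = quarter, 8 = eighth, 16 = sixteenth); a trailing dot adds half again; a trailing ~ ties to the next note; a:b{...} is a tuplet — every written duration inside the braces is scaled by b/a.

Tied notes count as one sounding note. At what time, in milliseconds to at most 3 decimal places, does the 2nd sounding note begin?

1. 0.0ms @ 0 + 1935.484ms (3)
2. 1935.484ms @ 3 + 1935.484ms (3)

note 2 onset = 3b = 1935.484ms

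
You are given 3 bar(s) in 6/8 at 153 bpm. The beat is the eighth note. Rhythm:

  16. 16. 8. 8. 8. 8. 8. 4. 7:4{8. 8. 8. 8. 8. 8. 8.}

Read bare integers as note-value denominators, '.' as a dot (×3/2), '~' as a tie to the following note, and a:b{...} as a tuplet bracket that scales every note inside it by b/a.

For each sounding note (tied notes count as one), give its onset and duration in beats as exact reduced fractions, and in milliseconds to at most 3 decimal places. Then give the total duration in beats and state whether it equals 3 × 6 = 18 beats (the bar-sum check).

1) 0.0ms=0b +294.118ms=3/4b
2) 294.118ms=3/4b +294.118ms=3/4b
3) 588.235ms=3/2b +588.235ms=3/2b
4) 1176.471ms=3b +588.235ms=3/2b
5) 1764.706ms=9/2b +588.235ms=3/2b
6) 2352.941ms=6b +588.235ms=3/2b
7) 2941.176ms=15/2b +588.235ms=3/2b
8) 3529.412ms=9b +1176.471ms=3b
9) 4705.882ms=12b +336.134ms=6/7b
10) 5042.017ms=90/7b +336.134ms=6/7b
11) 5378.151ms=96/7b +336.134ms=6/7b
12) 5714.286ms=102/7b +336.134ms=6/7b
13) 6050.42ms=108/7b +336.134ms=6/7b
14) 6386.555ms=114/7b +336.134ms=6/7b
15) 6722.689ms=120/7b +336.134ms=6/7b
Σ=18b of 18 (153bpm 6/8) — PASS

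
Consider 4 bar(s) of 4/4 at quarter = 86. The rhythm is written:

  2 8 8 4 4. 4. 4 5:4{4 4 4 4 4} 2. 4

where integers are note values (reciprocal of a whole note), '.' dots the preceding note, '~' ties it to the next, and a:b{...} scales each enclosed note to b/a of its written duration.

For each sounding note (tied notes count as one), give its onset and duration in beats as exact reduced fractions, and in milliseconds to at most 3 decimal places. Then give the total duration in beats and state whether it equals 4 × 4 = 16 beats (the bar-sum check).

1) 0.0ms=0b +1395.349ms=2b
2) 1395.349ms=2b +348.837ms=1/2b
3) 1744.186ms=5/2b +348.837ms=1/2b
4) 2093.023ms=3b +697.674ms=1b
5) 2790.698ms=4b +1046.512ms=3/2b
6) 3837.209ms=11/2b +1046.512ms=3/2b
7) 4883.721ms=7b +697.674ms=1b
8) 5581.395ms=8b +558.14ms=4/5b
9) 6139.535ms=44/5b +558.14ms=4/5b
10) 6697.674ms=48/5b +558.14ms=4/5b
11) 7255.814ms=52/5b +558.14ms=4/5b
12) 7813.953ms=56/5b +558.14ms=4/5b
13) 8372.093ms=12b +2093.023ms=3b
14) 10465.116ms=15b +697.674ms=1b
Σ=16b of 16 (86bpm 4/4) — PASS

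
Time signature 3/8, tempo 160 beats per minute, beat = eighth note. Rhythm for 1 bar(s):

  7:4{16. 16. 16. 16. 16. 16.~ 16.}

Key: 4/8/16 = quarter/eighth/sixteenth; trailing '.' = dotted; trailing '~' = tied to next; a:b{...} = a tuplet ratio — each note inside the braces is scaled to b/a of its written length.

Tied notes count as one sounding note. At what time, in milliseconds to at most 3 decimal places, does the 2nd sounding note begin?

1. 0.0ms @ 0 + 160.714ms (3/7)
2. 160.714ms @ 3/7 + 160.714ms (3/7)
3. 321.429ms @ 6/7 + 160.714ms (3/7)
4. 482.143ms @ 9/7 + 160.714ms (3/7)
5. 642.857ms @ 12/7 + 160.714ms (3/7)
6. 803.571ms @ 15/7 + 321.429ms (6/7)

note 2 onset = 3/7b = 160.714ms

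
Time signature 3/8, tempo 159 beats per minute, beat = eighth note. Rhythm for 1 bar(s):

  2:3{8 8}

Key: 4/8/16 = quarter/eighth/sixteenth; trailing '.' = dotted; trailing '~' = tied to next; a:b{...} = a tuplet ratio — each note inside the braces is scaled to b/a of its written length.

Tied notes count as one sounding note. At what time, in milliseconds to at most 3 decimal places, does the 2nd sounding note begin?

note 2 onset = 3/2b = 566.038ms

1. 0.0ms @ 0 + 566.038ms (3/2)
2. 566.038ms @ 3/2 + 566.038ms (3/2)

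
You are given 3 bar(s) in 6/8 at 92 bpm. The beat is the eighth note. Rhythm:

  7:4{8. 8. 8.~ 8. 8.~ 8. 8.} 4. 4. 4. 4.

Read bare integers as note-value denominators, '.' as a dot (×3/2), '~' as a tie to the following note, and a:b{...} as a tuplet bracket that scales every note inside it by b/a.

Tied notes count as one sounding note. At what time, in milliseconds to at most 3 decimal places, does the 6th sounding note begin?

1. 0.0ms @ 0 + 559.006ms (6/7)
2. 559.006ms @ 6/7 + 559.006ms (6/7)
3. 1118.012ms @ 12/7 + 1118.012ms (12/7)
4. 2236.025ms @ 24/7 + 1118.012ms (12/7)
5. 3354.037ms @ 36/7 + 559.006ms (6/7)
6. 3913.043ms @ 6 + 1956.522ms (3)
7. 5869.565ms @ 9 + 1956.522ms (3)
8. 7826.087ms @ 12 + 1956.522ms (3)
9. 9782.609ms @ 15 + 1956.522ms (3)

note 6 onset = 6b = 3913.043ms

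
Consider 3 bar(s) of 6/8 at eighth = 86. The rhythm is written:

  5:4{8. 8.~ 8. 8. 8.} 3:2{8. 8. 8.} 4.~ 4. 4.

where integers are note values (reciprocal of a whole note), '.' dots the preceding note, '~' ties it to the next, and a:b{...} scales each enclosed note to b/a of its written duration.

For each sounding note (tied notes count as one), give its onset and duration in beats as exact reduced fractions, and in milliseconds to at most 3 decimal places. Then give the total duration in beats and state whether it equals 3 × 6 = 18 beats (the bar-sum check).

1) 0.0ms=0b +837.209ms=6/5b
2) 837.209ms=6/5b +1674.419ms=12/5b
3) 2511.628ms=18/5b +837.209ms=6/5b
4) 3348.837ms=24/5b +837.209ms=6/5b
5) 4186.047ms=6b +697.674ms=1b
6) 4883.721ms=7b +697.674ms=1b
7) 5581.395ms=8b +697.674ms=1b
8) 6279.07ms=9b +4186.047ms=6b
9) 10465.116ms=15b +2093.023ms=3b
Σ=18b of 18 (86bpm 6/8) — PASS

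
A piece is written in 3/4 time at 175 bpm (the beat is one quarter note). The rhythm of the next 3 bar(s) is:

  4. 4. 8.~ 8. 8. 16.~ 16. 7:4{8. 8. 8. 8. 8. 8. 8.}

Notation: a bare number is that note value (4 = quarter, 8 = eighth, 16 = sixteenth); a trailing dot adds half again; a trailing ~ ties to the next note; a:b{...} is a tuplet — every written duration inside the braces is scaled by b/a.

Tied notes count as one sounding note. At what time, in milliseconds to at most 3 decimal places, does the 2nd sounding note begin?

note 2 onset = 3/2b = 514.286ms

1. 0.0ms @ 0 + 514.286ms (3/2)
2. 514.286ms @ 3/2 + 514.286ms (3/2)
3. 1028.571ms @ 3 + 514.286ms (3/2)
4. 1542.857ms @ 9/2 + 257.143ms (3/4)
5. 1800.0ms @ 21/4 + 257.143ms (3/4)
6. 2057.143ms @ 6 + 146.939ms (3/7)
7. 2204.082ms @ 45/7 + 146.939ms (3/7)
8. 2351.02ms @ 48/7 + 146.939ms (3/7)
9. 2497.959ms @ 51/7 + 146.939ms (3/7)
10. 2644.898ms @ 54/7 + 146.939ms (3/7)
11. 2791.837ms @ 57/7 + 146.939ms (3/7)
12. 2938.776ms @ 60/7 + 146.939ms (3/7)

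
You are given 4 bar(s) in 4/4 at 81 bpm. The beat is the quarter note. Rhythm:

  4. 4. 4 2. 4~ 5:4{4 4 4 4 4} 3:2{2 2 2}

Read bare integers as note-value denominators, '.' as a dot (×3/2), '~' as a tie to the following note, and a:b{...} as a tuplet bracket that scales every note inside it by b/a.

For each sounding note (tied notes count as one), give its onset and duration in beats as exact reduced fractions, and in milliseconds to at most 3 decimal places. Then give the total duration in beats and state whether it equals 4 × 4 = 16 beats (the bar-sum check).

1) 0.0ms=0b +1111.111ms=3/2b
2) 1111.111ms=3/2b +1111.111ms=3/2b
3) 2222.222ms=3b +740.741ms=1b
4) 2962.963ms=4b +2222.222ms=3b
5) 5185.185ms=7b +1333.333ms=9/5b
6) 6518.519ms=44/5b +592.593ms=4/5b
7) 7111.111ms=48/5b +592.593ms=4/5b
8) 7703.704ms=52/5b +592.593ms=4/5b
9) 8296.296ms=56/5b +592.593ms=4/5b
10) 8888.889ms=12b +987.654ms=4/3b
11) 9876.543ms=40/3b +987.654ms=4/3b
12) 10864.198ms=44/3b +987.654ms=4/3b
Σ=16b of 16 (81bpm 4/4) — PASS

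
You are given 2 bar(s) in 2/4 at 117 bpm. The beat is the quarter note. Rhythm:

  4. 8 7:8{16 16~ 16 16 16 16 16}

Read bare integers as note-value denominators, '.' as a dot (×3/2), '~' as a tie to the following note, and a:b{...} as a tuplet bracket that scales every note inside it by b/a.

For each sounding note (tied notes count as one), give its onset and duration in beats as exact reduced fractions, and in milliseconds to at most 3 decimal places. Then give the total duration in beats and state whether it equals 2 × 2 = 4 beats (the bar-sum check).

1) 0.0ms=0b +769.231ms=3/2b
2) 769.231ms=3/2b +256.41ms=1/2b
3) 1025.641ms=2b +146.52ms=2/7b
4) 1172.161ms=16/7b +293.04ms=4/7b
5) 1465.201ms=20/7b +146.52ms=2/7b
6) 1611.722ms=22/7b +146.52ms=2/7b
7) 1758.242ms=24/7b +146.52ms=2/7b
8) 1904.762ms=26/7b +146.52ms=2/7b
Σ=4b of 4 (117bpm 2/4) — PASS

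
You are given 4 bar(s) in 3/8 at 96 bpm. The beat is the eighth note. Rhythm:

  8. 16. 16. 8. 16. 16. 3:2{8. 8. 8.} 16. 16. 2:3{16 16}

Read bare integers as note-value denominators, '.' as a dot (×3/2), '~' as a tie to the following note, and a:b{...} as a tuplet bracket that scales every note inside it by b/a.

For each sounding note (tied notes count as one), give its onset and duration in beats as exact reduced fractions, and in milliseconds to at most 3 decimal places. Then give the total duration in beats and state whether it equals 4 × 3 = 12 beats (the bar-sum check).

1) 0.0ms=0b +937.5ms=3/2b
2) 937.5ms=3/2b +468.75ms=3/4b
3) 1406.25ms=9/4b +468.75ms=3/4b
4) 1875.0ms=3b +937.5ms=3/2b
5) 2812.5ms=9/2b +468.75ms=3/4b
6) 3281.25ms=21/4b +468.75ms=3/4b
7) 3750.0ms=6b +625.0ms=1b
8) 4375.0ms=7b +625.0ms=1b
9) 5000.0ms=8b +625.0ms=1b
10) 5625.0ms=9b +468.75ms=3/4b
11) 6093.75ms=39/4b +468.75ms=3/4b
12) 6562.5ms=21/2b +468.75ms=3/4b
13) 7031.25ms=45/4b +468.75ms=3/4b
Σ=12b of 12 (96bpm 3/8) — PASS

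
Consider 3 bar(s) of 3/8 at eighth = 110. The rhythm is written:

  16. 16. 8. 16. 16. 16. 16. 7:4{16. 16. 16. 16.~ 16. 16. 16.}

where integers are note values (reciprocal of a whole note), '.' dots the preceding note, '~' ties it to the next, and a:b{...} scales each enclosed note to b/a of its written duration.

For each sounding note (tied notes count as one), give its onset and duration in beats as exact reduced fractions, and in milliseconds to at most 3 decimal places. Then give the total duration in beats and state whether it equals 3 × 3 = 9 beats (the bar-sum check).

1) 0.0ms=0b +409.091ms=3/4b
2) 409.091ms=3/4b +409.091ms=3/4b
3) 818.182ms=3/2b +818.182ms=3/2b
4) 1636.364ms=3b +409.091ms=3/4b
5) 2045.455ms=15/4b +409.091ms=3/4b
6) 2454.545ms=9/2b +409.091ms=3/4b
7) 2863.636ms=21/4b +409.091ms=3/4b
8) 3272.727ms=6b +233.766ms=3/7b
9) 3506.494ms=45/7b +233.766ms=3/7b
10) 3740.26ms=48/7b +233.766ms=3/7b
11) 3974.026ms=51/7b +467.532ms=6/7b
12) 4441.558ms=57/7b +233.766ms=3/7b
13) 4675.325ms=60/7b +233.766ms=3/7b
Σ=9b of 9 (110bpm 3/8) — PASS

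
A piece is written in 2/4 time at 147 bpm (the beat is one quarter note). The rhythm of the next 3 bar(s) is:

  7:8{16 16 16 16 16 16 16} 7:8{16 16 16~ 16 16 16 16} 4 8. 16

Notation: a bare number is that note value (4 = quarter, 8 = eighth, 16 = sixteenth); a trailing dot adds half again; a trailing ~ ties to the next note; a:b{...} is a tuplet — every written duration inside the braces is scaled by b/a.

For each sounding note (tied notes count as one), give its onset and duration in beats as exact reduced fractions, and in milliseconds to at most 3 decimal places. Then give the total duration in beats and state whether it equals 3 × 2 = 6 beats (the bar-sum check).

1) 0.0ms=0b +116.618ms=2/7b
2) 116.618ms=2/7b +116.618ms=2/7b
3) 233.236ms=4/7b +116.618ms=2/7b
4) 349.854ms=6/7b +116.618ms=2/7b
5) 466.472ms=8/7b +116.618ms=2/7b
6) 583.09ms=10/7b +116.618ms=2/7b
7) 699.708ms=12/7b +116.618ms=2/7b
8) 816.327ms=2b +116.618ms=2/7b
9) 932.945ms=16/7b +116.618ms=2/7b
10) 1049.563ms=18/7b +233.236ms=4/7b
11) 1282.799ms=22/7b +116.618ms=2/7b
12) 1399.417ms=24/7b +116.618ms=2/7b
13) 1516.035ms=26/7b +116.618ms=2/7b
14) 1632.653ms=4b +408.163ms=1b
15) 2040.816ms=5b +306.122ms=3/4b
16) 2346.939ms=23/4b +102.041ms=1/4b
Σ=6b of 6 (147bpm 2/4) — PASS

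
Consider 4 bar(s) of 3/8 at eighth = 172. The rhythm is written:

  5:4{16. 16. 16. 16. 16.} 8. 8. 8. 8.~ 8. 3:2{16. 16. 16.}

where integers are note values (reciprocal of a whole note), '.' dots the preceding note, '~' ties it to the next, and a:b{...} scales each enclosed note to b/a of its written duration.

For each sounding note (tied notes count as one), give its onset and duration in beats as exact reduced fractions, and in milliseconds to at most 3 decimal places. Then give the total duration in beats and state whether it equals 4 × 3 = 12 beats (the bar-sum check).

1) 0.0ms=0b +209.302ms=3/5b
2) 209.302ms=3/5b +209.302ms=3/5b
3) 418.605ms=6/5b +209.302ms=3/5b
4) 627.907ms=9/5b +209.302ms=3/5b
5) 837.209ms=12/5b +209.302ms=3/5b
6) 1046.512ms=3b +523.256ms=3/2b
7) 1569.767ms=9/2b +523.256ms=3/2b
8) 2093.023ms=6b +523.256ms=3/2b
9) 2616.279ms=15/2b +1046.512ms=3b
10) 3662.791ms=21/2b +174.419ms=1/2b
11) 3837.209ms=11b +174.419ms=1/2b
12) 4011.628ms=23/2b +174.419ms=1/2b
Σ=12b of 12 (172bpm 3/8) — PASS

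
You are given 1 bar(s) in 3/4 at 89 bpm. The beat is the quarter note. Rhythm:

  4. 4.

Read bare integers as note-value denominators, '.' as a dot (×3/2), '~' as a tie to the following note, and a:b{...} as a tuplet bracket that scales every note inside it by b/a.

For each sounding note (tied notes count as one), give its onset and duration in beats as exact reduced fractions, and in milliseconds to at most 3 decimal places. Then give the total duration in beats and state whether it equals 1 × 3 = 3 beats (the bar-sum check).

1) 0.0ms=0b +1011.236ms=3/2b
2) 1011.236ms=3/2b +1011.236ms=3/2b
Σ=3b of 3 (89bpm 3/4) — PASS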